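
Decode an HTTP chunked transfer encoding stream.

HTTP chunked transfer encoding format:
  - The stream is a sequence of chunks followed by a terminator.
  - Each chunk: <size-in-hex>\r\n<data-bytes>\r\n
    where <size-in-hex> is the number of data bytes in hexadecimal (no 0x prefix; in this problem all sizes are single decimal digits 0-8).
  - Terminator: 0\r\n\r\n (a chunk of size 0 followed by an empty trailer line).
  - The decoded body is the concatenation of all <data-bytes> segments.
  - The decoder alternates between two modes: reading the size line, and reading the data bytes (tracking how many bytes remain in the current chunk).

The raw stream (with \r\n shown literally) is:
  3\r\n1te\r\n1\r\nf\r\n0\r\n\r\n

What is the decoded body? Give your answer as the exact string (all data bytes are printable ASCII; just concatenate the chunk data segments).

Chunk 1: stream[0..1]='3' size=0x3=3, data at stream[3..6]='1te' -> body[0..3], body so far='1te'
Chunk 2: stream[8..9]='1' size=0x1=1, data at stream[11..12]='f' -> body[3..4], body so far='1tef'
Chunk 3: stream[14..15]='0' size=0 (terminator). Final body='1tef' (4 bytes)

Answer: 1tef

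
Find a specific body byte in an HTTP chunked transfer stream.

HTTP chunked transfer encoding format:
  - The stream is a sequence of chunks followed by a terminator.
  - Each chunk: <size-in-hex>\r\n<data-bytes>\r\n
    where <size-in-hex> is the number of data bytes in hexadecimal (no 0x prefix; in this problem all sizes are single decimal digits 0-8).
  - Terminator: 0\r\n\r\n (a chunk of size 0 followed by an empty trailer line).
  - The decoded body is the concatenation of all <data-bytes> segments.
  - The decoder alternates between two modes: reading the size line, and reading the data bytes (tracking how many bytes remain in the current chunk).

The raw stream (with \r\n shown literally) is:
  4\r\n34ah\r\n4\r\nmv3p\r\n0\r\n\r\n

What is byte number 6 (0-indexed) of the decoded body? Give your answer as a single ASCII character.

Chunk 1: stream[0..1]='4' size=0x4=4, data at stream[3..7]='34ah' -> body[0..4], body so far='34ah'
Chunk 2: stream[9..10]='4' size=0x4=4, data at stream[12..16]='mv3p' -> body[4..8], body so far='34ahmv3p'
Chunk 3: stream[18..19]='0' size=0 (terminator). Final body='34ahmv3p' (8 bytes)
Body byte 6 = '3'

Answer: 3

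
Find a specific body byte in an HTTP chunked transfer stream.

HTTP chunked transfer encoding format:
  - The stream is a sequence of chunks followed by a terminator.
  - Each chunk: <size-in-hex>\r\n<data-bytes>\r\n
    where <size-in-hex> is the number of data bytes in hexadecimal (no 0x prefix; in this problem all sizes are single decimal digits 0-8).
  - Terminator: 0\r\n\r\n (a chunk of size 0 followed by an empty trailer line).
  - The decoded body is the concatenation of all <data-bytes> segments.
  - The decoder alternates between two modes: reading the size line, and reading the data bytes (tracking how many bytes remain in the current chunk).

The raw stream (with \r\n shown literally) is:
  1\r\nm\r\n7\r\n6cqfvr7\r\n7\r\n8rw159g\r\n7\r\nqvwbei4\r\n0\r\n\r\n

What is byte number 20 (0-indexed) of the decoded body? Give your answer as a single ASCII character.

Chunk 1: stream[0..1]='1' size=0x1=1, data at stream[3..4]='m' -> body[0..1], body so far='m'
Chunk 2: stream[6..7]='7' size=0x7=7, data at stream[9..16]='6cqfvr7' -> body[1..8], body so far='m6cqfvr7'
Chunk 3: stream[18..19]='7' size=0x7=7, data at stream[21..28]='8rw159g' -> body[8..15], body so far='m6cqfvr78rw159g'
Chunk 4: stream[30..31]='7' size=0x7=7, data at stream[33..40]='qvwbei4' -> body[15..22], body so far='m6cqfvr78rw159gqvwbei4'
Chunk 5: stream[42..43]='0' size=0 (terminator). Final body='m6cqfvr78rw159gqvwbei4' (22 bytes)
Body byte 20 = 'i'

Answer: i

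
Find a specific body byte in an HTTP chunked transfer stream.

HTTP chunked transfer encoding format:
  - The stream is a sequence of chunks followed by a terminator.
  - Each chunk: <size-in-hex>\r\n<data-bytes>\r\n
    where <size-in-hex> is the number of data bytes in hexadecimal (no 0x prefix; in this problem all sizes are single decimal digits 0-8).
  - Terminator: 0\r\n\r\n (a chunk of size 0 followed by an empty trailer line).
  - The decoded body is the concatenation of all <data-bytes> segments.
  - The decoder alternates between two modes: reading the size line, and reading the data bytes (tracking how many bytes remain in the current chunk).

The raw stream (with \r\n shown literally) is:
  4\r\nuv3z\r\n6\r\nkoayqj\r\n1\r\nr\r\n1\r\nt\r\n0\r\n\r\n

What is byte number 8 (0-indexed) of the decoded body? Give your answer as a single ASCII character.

Chunk 1: stream[0..1]='4' size=0x4=4, data at stream[3..7]='uv3z' -> body[0..4], body so far='uv3z'
Chunk 2: stream[9..10]='6' size=0x6=6, data at stream[12..18]='koayqj' -> body[4..10], body so far='uv3zkoayqj'
Chunk 3: stream[20..21]='1' size=0x1=1, data at stream[23..24]='r' -> body[10..11], body so far='uv3zkoayqjr'
Chunk 4: stream[26..27]='1' size=0x1=1, data at stream[29..30]='t' -> body[11..12], body so far='uv3zkoayqjrt'
Chunk 5: stream[32..33]='0' size=0 (terminator). Final body='uv3zkoayqjrt' (12 bytes)
Body byte 8 = 'q'

Answer: q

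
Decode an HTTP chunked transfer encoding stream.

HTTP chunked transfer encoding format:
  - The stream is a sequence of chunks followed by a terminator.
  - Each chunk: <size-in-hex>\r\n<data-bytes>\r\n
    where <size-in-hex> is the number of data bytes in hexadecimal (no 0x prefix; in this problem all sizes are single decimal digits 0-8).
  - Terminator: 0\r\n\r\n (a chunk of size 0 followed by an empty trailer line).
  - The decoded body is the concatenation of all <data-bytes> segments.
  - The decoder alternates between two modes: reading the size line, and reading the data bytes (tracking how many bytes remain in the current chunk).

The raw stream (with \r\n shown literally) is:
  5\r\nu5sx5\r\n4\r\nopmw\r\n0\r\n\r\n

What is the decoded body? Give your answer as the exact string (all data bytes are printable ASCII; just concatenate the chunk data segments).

Answer: u5sx5opmw

Derivation:
Chunk 1: stream[0..1]='5' size=0x5=5, data at stream[3..8]='u5sx5' -> body[0..5], body so far='u5sx5'
Chunk 2: stream[10..11]='4' size=0x4=4, data at stream[13..17]='opmw' -> body[5..9], body so far='u5sx5opmw'
Chunk 3: stream[19..20]='0' size=0 (terminator). Final body='u5sx5opmw' (9 bytes)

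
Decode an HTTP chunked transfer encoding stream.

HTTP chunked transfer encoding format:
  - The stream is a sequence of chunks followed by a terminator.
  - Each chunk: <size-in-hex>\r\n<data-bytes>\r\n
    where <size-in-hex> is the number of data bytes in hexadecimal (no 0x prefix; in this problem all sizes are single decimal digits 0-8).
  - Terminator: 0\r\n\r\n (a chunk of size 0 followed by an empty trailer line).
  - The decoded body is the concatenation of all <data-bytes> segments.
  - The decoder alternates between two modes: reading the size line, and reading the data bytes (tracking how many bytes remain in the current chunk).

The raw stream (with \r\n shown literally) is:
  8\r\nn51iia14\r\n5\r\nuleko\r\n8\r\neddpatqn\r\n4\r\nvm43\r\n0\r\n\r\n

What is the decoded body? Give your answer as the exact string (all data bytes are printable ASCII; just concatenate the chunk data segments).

Chunk 1: stream[0..1]='8' size=0x8=8, data at stream[3..11]='n51iia14' -> body[0..8], body so far='n51iia14'
Chunk 2: stream[13..14]='5' size=0x5=5, data at stream[16..21]='uleko' -> body[8..13], body so far='n51iia14uleko'
Chunk 3: stream[23..24]='8' size=0x8=8, data at stream[26..34]='eddpatqn' -> body[13..21], body so far='n51iia14ulekoeddpatqn'
Chunk 4: stream[36..37]='4' size=0x4=4, data at stream[39..43]='vm43' -> body[21..25], body so far='n51iia14ulekoeddpatqnvm43'
Chunk 5: stream[45..46]='0' size=0 (terminator). Final body='n51iia14ulekoeddpatqnvm43' (25 bytes)

Answer: n51iia14ulekoeddpatqnvm43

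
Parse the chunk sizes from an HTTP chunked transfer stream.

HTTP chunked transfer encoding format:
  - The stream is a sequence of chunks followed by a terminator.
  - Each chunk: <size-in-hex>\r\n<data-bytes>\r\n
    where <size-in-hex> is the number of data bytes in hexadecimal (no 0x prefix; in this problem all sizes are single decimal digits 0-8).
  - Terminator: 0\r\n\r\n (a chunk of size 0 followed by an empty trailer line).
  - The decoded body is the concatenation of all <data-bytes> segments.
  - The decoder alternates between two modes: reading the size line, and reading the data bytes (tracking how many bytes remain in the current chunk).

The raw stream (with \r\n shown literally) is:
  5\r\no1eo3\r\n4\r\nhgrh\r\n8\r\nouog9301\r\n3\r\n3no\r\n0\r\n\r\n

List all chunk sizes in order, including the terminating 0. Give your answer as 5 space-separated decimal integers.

Answer: 5 4 8 3 0

Derivation:
Chunk 1: stream[0..1]='5' size=0x5=5, data at stream[3..8]='o1eo3' -> body[0..5], body so far='o1eo3'
Chunk 2: stream[10..11]='4' size=0x4=4, data at stream[13..17]='hgrh' -> body[5..9], body so far='o1eo3hgrh'
Chunk 3: stream[19..20]='8' size=0x8=8, data at stream[22..30]='ouog9301' -> body[9..17], body so far='o1eo3hgrhouog9301'
Chunk 4: stream[32..33]='3' size=0x3=3, data at stream[35..38]='3no' -> body[17..20], body so far='o1eo3hgrhouog93013no'
Chunk 5: stream[40..41]='0' size=0 (terminator). Final body='o1eo3hgrhouog93013no' (20 bytes)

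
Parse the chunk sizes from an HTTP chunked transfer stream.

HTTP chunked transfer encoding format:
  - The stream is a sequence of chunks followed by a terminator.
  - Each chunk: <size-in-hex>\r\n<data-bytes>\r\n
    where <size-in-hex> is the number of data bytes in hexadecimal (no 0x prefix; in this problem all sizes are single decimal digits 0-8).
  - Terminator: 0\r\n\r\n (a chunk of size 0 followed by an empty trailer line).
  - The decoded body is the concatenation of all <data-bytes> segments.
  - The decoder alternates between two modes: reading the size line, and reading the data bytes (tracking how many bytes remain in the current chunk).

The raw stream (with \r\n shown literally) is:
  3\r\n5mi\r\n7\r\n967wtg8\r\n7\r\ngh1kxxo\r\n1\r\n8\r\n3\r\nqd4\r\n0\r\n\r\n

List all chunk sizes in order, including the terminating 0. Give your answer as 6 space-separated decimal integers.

Chunk 1: stream[0..1]='3' size=0x3=3, data at stream[3..6]='5mi' -> body[0..3], body so far='5mi'
Chunk 2: stream[8..9]='7' size=0x7=7, data at stream[11..18]='967wtg8' -> body[3..10], body so far='5mi967wtg8'
Chunk 3: stream[20..21]='7' size=0x7=7, data at stream[23..30]='gh1kxxo' -> body[10..17], body so far='5mi967wtg8gh1kxxo'
Chunk 4: stream[32..33]='1' size=0x1=1, data at stream[35..36]='8' -> body[17..18], body so far='5mi967wtg8gh1kxxo8'
Chunk 5: stream[38..39]='3' size=0x3=3, data at stream[41..44]='qd4' -> body[18..21], body so far='5mi967wtg8gh1kxxo8qd4'
Chunk 6: stream[46..47]='0' size=0 (terminator). Final body='5mi967wtg8gh1kxxo8qd4' (21 bytes)

Answer: 3 7 7 1 3 0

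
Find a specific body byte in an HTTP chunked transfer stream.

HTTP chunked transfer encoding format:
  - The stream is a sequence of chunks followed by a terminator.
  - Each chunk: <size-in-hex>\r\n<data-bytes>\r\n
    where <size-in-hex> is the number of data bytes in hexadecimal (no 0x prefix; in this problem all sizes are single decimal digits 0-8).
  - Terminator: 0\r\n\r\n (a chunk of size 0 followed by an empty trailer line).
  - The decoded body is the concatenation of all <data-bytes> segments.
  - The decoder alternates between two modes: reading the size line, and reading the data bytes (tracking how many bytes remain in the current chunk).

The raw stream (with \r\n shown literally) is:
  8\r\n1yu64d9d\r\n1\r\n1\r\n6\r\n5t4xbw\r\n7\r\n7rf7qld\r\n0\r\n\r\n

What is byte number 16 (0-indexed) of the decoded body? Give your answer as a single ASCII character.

Answer: r

Derivation:
Chunk 1: stream[0..1]='8' size=0x8=8, data at stream[3..11]='1yu64d9d' -> body[0..8], body so far='1yu64d9d'
Chunk 2: stream[13..14]='1' size=0x1=1, data at stream[16..17]='1' -> body[8..9], body so far='1yu64d9d1'
Chunk 3: stream[19..20]='6' size=0x6=6, data at stream[22..28]='5t4xbw' -> body[9..15], body so far='1yu64d9d15t4xbw'
Chunk 4: stream[30..31]='7' size=0x7=7, data at stream[33..40]='7rf7qld' -> body[15..22], body so far='1yu64d9d15t4xbw7rf7qld'
Chunk 5: stream[42..43]='0' size=0 (terminator). Final body='1yu64d9d15t4xbw7rf7qld' (22 bytes)
Body byte 16 = 'r'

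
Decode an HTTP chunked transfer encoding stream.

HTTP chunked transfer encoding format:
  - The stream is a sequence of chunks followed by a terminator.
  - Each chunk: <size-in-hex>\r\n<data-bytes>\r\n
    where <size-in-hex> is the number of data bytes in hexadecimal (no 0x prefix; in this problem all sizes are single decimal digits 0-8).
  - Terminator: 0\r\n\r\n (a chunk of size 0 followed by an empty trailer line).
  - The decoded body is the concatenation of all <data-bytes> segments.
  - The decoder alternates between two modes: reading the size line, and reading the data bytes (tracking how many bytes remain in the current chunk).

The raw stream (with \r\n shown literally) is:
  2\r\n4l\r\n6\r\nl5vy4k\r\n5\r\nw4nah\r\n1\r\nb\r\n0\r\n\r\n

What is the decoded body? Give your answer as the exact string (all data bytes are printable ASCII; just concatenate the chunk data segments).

Answer: 4ll5vy4kw4nahb

Derivation:
Chunk 1: stream[0..1]='2' size=0x2=2, data at stream[3..5]='4l' -> body[0..2], body so far='4l'
Chunk 2: stream[7..8]='6' size=0x6=6, data at stream[10..16]='l5vy4k' -> body[2..8], body so far='4ll5vy4k'
Chunk 3: stream[18..19]='5' size=0x5=5, data at stream[21..26]='w4nah' -> body[8..13], body so far='4ll5vy4kw4nah'
Chunk 4: stream[28..29]='1' size=0x1=1, data at stream[31..32]='b' -> body[13..14], body so far='4ll5vy4kw4nahb'
Chunk 5: stream[34..35]='0' size=0 (terminator). Final body='4ll5vy4kw4nahb' (14 bytes)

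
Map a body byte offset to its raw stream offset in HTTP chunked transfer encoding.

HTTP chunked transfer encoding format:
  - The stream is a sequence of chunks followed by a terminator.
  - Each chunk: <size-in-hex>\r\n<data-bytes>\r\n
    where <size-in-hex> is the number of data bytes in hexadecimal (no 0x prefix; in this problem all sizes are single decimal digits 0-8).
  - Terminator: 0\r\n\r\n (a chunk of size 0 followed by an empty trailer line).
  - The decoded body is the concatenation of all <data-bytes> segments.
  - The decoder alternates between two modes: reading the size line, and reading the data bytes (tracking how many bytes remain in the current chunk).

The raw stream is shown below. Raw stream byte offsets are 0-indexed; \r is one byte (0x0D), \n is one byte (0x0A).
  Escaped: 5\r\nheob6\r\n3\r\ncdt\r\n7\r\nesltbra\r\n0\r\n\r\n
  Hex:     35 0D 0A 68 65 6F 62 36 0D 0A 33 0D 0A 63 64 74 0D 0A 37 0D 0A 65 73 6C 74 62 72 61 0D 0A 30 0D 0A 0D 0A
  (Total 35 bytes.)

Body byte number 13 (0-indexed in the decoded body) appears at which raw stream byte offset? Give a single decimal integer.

Answer: 26

Derivation:
Chunk 1: stream[0..1]='5' size=0x5=5, data at stream[3..8]='heob6' -> body[0..5], body so far='heob6'
Chunk 2: stream[10..11]='3' size=0x3=3, data at stream[13..16]='cdt' -> body[5..8], body so far='heob6cdt'
Chunk 3: stream[18..19]='7' size=0x7=7, data at stream[21..28]='esltbra' -> body[8..15], body so far='heob6cdtesltbra'
Chunk 4: stream[30..31]='0' size=0 (terminator). Final body='heob6cdtesltbra' (15 bytes)
Body byte 13 at stream offset 26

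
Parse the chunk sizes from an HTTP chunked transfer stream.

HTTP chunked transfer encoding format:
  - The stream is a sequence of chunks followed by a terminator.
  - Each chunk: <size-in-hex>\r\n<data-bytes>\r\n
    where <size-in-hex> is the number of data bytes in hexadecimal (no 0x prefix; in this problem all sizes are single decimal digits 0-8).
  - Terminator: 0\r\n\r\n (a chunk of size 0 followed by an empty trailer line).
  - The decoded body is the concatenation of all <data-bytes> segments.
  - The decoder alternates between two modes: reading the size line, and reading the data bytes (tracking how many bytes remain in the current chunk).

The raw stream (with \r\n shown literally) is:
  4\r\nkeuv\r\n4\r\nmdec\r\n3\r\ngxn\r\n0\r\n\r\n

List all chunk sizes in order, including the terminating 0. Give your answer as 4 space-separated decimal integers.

Answer: 4 4 3 0

Derivation:
Chunk 1: stream[0..1]='4' size=0x4=4, data at stream[3..7]='keuv' -> body[0..4], body so far='keuv'
Chunk 2: stream[9..10]='4' size=0x4=4, data at stream[12..16]='mdec' -> body[4..8], body so far='keuvmdec'
Chunk 3: stream[18..19]='3' size=0x3=3, data at stream[21..24]='gxn' -> body[8..11], body so far='keuvmdecgxn'
Chunk 4: stream[26..27]='0' size=0 (terminator). Final body='keuvmdecgxn' (11 bytes)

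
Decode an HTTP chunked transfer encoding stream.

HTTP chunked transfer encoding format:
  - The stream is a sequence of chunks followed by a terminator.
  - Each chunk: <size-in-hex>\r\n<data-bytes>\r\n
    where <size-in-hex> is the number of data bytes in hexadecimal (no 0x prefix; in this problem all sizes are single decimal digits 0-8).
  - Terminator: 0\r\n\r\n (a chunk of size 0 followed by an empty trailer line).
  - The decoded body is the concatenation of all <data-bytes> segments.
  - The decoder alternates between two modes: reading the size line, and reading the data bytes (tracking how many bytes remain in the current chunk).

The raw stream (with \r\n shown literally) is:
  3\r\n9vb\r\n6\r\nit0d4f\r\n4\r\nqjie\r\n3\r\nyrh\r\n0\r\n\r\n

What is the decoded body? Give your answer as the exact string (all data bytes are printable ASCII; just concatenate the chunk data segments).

Answer: 9vbit0d4fqjieyrh

Derivation:
Chunk 1: stream[0..1]='3' size=0x3=3, data at stream[3..6]='9vb' -> body[0..3], body so far='9vb'
Chunk 2: stream[8..9]='6' size=0x6=6, data at stream[11..17]='it0d4f' -> body[3..9], body so far='9vbit0d4f'
Chunk 3: stream[19..20]='4' size=0x4=4, data at stream[22..26]='qjie' -> body[9..13], body so far='9vbit0d4fqjie'
Chunk 4: stream[28..29]='3' size=0x3=3, data at stream[31..34]='yrh' -> body[13..16], body so far='9vbit0d4fqjieyrh'
Chunk 5: stream[36..37]='0' size=0 (terminator). Final body='9vbit0d4fqjieyrh' (16 bytes)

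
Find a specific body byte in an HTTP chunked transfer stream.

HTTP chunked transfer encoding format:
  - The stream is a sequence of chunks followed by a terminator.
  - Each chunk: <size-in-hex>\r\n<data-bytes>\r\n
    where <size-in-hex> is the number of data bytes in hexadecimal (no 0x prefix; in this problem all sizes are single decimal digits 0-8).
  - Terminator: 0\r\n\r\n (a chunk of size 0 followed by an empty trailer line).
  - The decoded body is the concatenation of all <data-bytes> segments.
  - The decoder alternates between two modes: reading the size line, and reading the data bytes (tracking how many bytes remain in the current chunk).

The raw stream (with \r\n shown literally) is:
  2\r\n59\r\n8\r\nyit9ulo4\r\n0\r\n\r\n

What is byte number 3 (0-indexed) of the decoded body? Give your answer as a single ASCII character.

Answer: i

Derivation:
Chunk 1: stream[0..1]='2' size=0x2=2, data at stream[3..5]='59' -> body[0..2], body so far='59'
Chunk 2: stream[7..8]='8' size=0x8=8, data at stream[10..18]='yit9ulo4' -> body[2..10], body so far='59yit9ulo4'
Chunk 3: stream[20..21]='0' size=0 (terminator). Final body='59yit9ulo4' (10 bytes)
Body byte 3 = 'i'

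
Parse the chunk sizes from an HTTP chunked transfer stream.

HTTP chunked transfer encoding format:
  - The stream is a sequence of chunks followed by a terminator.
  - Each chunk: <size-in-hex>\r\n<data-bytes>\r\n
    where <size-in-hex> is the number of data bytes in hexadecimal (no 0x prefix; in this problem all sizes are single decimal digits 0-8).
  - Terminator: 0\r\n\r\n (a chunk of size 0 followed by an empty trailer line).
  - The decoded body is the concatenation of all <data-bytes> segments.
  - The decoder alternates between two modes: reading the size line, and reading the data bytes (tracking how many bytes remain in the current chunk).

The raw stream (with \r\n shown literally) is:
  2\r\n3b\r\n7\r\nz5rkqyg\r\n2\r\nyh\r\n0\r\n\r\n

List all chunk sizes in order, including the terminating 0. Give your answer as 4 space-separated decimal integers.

Answer: 2 7 2 0

Derivation:
Chunk 1: stream[0..1]='2' size=0x2=2, data at stream[3..5]='3b' -> body[0..2], body so far='3b'
Chunk 2: stream[7..8]='7' size=0x7=7, data at stream[10..17]='z5rkqyg' -> body[2..9], body so far='3bz5rkqyg'
Chunk 3: stream[19..20]='2' size=0x2=2, data at stream[22..24]='yh' -> body[9..11], body so far='3bz5rkqygyh'
Chunk 4: stream[26..27]='0' size=0 (terminator). Final body='3bz5rkqygyh' (11 bytes)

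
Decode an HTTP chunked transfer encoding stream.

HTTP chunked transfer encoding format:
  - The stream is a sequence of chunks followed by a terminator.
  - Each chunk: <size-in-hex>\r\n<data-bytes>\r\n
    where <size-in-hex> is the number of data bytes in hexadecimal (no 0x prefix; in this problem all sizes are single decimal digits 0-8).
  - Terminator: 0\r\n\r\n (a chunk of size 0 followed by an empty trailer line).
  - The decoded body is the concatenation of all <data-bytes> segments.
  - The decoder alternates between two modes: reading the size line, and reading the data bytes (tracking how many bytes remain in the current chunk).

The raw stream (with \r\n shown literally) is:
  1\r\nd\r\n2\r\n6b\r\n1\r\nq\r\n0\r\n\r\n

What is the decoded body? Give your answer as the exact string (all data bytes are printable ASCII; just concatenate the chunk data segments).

Chunk 1: stream[0..1]='1' size=0x1=1, data at stream[3..4]='d' -> body[0..1], body so far='d'
Chunk 2: stream[6..7]='2' size=0x2=2, data at stream[9..11]='6b' -> body[1..3], body so far='d6b'
Chunk 3: stream[13..14]='1' size=0x1=1, data at stream[16..17]='q' -> body[3..4], body so far='d6bq'
Chunk 4: stream[19..20]='0' size=0 (terminator). Final body='d6bq' (4 bytes)

Answer: d6bq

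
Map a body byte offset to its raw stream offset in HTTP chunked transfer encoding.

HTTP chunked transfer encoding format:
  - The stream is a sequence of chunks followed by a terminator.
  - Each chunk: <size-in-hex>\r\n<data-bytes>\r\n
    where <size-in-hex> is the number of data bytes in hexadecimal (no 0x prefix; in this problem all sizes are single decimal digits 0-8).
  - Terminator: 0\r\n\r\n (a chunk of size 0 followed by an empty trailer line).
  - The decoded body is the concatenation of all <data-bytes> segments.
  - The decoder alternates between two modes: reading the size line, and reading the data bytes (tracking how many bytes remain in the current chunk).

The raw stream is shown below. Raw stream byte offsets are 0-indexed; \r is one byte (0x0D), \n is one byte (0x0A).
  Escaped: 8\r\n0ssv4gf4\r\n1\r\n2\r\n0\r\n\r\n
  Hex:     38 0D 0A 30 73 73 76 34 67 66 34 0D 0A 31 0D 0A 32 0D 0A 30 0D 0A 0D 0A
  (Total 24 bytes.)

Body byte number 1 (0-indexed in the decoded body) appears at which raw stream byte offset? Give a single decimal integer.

Chunk 1: stream[0..1]='8' size=0x8=8, data at stream[3..11]='0ssv4gf4' -> body[0..8], body so far='0ssv4gf4'
Chunk 2: stream[13..14]='1' size=0x1=1, data at stream[16..17]='2' -> body[8..9], body so far='0ssv4gf42'
Chunk 3: stream[19..20]='0' size=0 (terminator). Final body='0ssv4gf42' (9 bytes)
Body byte 1 at stream offset 4

Answer: 4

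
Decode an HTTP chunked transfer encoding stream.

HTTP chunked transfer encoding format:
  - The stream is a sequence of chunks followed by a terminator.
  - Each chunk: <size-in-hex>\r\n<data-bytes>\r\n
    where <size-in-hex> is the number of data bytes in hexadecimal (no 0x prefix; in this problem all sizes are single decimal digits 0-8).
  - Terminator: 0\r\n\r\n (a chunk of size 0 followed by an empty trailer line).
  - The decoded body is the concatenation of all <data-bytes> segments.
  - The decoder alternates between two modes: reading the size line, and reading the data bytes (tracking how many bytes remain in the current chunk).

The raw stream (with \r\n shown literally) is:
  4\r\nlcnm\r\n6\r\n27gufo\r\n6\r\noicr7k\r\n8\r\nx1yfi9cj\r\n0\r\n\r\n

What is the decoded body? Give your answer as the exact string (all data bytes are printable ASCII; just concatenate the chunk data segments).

Answer: lcnm27gufooicr7kx1yfi9cj

Derivation:
Chunk 1: stream[0..1]='4' size=0x4=4, data at stream[3..7]='lcnm' -> body[0..4], body so far='lcnm'
Chunk 2: stream[9..10]='6' size=0x6=6, data at stream[12..18]='27gufo' -> body[4..10], body so far='lcnm27gufo'
Chunk 3: stream[20..21]='6' size=0x6=6, data at stream[23..29]='oicr7k' -> body[10..16], body so far='lcnm27gufooicr7k'
Chunk 4: stream[31..32]='8' size=0x8=8, data at stream[34..42]='x1yfi9cj' -> body[16..24], body so far='lcnm27gufooicr7kx1yfi9cj'
Chunk 5: stream[44..45]='0' size=0 (terminator). Final body='lcnm27gufooicr7kx1yfi9cj' (24 bytes)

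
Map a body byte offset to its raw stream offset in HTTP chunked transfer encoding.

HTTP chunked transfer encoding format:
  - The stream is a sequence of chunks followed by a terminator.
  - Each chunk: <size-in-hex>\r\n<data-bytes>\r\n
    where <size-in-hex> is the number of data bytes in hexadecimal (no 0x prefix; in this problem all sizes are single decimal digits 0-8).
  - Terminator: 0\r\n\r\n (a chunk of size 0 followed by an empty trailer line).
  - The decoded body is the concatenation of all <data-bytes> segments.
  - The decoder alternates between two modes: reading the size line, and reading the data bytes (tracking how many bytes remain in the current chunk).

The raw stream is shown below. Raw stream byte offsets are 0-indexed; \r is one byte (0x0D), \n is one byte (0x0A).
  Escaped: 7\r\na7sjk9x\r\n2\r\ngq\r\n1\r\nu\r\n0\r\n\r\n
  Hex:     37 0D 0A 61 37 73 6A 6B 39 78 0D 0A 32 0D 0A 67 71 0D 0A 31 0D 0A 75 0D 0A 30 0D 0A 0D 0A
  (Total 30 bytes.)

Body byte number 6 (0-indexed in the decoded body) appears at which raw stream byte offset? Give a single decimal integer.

Answer: 9

Derivation:
Chunk 1: stream[0..1]='7' size=0x7=7, data at stream[3..10]='a7sjk9x' -> body[0..7], body so far='a7sjk9x'
Chunk 2: stream[12..13]='2' size=0x2=2, data at stream[15..17]='gq' -> body[7..9], body so far='a7sjk9xgq'
Chunk 3: stream[19..20]='1' size=0x1=1, data at stream[22..23]='u' -> body[9..10], body so far='a7sjk9xgqu'
Chunk 4: stream[25..26]='0' size=0 (terminator). Final body='a7sjk9xgqu' (10 bytes)
Body byte 6 at stream offset 9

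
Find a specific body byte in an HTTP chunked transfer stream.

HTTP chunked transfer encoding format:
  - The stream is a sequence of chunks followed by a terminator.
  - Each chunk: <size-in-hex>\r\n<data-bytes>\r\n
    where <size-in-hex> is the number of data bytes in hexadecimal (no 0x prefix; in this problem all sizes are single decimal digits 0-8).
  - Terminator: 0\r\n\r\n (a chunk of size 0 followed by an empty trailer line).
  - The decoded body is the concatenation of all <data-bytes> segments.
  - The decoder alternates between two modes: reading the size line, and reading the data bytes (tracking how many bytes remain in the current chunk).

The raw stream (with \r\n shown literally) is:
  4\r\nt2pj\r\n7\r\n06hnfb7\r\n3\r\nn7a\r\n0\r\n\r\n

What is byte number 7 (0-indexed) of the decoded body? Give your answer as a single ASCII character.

Answer: n

Derivation:
Chunk 1: stream[0..1]='4' size=0x4=4, data at stream[3..7]='t2pj' -> body[0..4], body so far='t2pj'
Chunk 2: stream[9..10]='7' size=0x7=7, data at stream[12..19]='06hnfb7' -> body[4..11], body so far='t2pj06hnfb7'
Chunk 3: stream[21..22]='3' size=0x3=3, data at stream[24..27]='n7a' -> body[11..14], body so far='t2pj06hnfb7n7a'
Chunk 4: stream[29..30]='0' size=0 (terminator). Final body='t2pj06hnfb7n7a' (14 bytes)
Body byte 7 = 'n'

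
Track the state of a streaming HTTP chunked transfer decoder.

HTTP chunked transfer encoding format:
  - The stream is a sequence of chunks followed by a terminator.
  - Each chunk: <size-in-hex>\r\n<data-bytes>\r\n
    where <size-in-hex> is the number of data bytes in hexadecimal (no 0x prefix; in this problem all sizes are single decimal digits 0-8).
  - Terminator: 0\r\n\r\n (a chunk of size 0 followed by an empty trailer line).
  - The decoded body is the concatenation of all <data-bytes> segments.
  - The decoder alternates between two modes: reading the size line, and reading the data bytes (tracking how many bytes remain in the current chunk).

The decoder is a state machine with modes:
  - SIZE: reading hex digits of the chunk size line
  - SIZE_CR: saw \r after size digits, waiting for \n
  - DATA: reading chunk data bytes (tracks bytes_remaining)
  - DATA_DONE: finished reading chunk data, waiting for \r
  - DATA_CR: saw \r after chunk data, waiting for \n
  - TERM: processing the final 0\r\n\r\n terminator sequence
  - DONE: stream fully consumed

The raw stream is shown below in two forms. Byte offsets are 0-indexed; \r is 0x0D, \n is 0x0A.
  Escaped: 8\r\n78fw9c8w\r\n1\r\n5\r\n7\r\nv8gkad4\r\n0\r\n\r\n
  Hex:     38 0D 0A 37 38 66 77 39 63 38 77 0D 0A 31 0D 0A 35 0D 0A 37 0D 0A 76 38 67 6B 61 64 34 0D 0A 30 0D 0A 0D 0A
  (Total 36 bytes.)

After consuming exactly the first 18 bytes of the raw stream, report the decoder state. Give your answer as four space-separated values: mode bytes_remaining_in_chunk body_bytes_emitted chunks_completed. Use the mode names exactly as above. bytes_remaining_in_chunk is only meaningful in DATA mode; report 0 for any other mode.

Byte 0 = '8': mode=SIZE remaining=0 emitted=0 chunks_done=0
Byte 1 = 0x0D: mode=SIZE_CR remaining=0 emitted=0 chunks_done=0
Byte 2 = 0x0A: mode=DATA remaining=8 emitted=0 chunks_done=0
Byte 3 = '7': mode=DATA remaining=7 emitted=1 chunks_done=0
Byte 4 = '8': mode=DATA remaining=6 emitted=2 chunks_done=0
Byte 5 = 'f': mode=DATA remaining=5 emitted=3 chunks_done=0
Byte 6 = 'w': mode=DATA remaining=4 emitted=4 chunks_done=0
Byte 7 = '9': mode=DATA remaining=3 emitted=5 chunks_done=0
Byte 8 = 'c': mode=DATA remaining=2 emitted=6 chunks_done=0
Byte 9 = '8': mode=DATA remaining=1 emitted=7 chunks_done=0
Byte 10 = 'w': mode=DATA_DONE remaining=0 emitted=8 chunks_done=0
Byte 11 = 0x0D: mode=DATA_CR remaining=0 emitted=8 chunks_done=0
Byte 12 = 0x0A: mode=SIZE remaining=0 emitted=8 chunks_done=1
Byte 13 = '1': mode=SIZE remaining=0 emitted=8 chunks_done=1
Byte 14 = 0x0D: mode=SIZE_CR remaining=0 emitted=8 chunks_done=1
Byte 15 = 0x0A: mode=DATA remaining=1 emitted=8 chunks_done=1
Byte 16 = '5': mode=DATA_DONE remaining=0 emitted=9 chunks_done=1
Byte 17 = 0x0D: mode=DATA_CR remaining=0 emitted=9 chunks_done=1

Answer: DATA_CR 0 9 1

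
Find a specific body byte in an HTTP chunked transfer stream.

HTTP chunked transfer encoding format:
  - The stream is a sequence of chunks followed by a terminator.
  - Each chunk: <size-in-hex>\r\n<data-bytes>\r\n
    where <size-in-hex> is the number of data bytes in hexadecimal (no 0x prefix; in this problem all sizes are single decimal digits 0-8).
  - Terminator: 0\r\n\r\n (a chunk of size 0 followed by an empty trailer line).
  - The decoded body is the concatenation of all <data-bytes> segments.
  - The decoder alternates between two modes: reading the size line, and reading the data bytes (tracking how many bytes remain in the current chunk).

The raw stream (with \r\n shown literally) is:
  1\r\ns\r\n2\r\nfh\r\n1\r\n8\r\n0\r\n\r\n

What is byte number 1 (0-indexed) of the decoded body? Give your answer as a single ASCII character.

Answer: f

Derivation:
Chunk 1: stream[0..1]='1' size=0x1=1, data at stream[3..4]='s' -> body[0..1], body so far='s'
Chunk 2: stream[6..7]='2' size=0x2=2, data at stream[9..11]='fh' -> body[1..3], body so far='sfh'
Chunk 3: stream[13..14]='1' size=0x1=1, data at stream[16..17]='8' -> body[3..4], body so far='sfh8'
Chunk 4: stream[19..20]='0' size=0 (terminator). Final body='sfh8' (4 bytes)
Body byte 1 = 'f'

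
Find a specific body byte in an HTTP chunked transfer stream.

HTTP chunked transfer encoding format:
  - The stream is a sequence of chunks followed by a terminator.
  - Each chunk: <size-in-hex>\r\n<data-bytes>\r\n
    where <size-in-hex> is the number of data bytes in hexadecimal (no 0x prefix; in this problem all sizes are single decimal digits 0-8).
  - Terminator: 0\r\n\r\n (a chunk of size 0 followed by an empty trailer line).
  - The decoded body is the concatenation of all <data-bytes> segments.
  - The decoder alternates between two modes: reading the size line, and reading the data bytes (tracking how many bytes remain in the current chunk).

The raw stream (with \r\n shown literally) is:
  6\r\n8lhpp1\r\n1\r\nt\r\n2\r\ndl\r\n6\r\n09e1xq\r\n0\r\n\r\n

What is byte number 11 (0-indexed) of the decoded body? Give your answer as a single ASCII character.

Answer: e

Derivation:
Chunk 1: stream[0..1]='6' size=0x6=6, data at stream[3..9]='8lhpp1' -> body[0..6], body so far='8lhpp1'
Chunk 2: stream[11..12]='1' size=0x1=1, data at stream[14..15]='t' -> body[6..7], body so far='8lhpp1t'
Chunk 3: stream[17..18]='2' size=0x2=2, data at stream[20..22]='dl' -> body[7..9], body so far='8lhpp1tdl'
Chunk 4: stream[24..25]='6' size=0x6=6, data at stream[27..33]='09e1xq' -> body[9..15], body so far='8lhpp1tdl09e1xq'
Chunk 5: stream[35..36]='0' size=0 (terminator). Final body='8lhpp1tdl09e1xq' (15 bytes)
Body byte 11 = 'e'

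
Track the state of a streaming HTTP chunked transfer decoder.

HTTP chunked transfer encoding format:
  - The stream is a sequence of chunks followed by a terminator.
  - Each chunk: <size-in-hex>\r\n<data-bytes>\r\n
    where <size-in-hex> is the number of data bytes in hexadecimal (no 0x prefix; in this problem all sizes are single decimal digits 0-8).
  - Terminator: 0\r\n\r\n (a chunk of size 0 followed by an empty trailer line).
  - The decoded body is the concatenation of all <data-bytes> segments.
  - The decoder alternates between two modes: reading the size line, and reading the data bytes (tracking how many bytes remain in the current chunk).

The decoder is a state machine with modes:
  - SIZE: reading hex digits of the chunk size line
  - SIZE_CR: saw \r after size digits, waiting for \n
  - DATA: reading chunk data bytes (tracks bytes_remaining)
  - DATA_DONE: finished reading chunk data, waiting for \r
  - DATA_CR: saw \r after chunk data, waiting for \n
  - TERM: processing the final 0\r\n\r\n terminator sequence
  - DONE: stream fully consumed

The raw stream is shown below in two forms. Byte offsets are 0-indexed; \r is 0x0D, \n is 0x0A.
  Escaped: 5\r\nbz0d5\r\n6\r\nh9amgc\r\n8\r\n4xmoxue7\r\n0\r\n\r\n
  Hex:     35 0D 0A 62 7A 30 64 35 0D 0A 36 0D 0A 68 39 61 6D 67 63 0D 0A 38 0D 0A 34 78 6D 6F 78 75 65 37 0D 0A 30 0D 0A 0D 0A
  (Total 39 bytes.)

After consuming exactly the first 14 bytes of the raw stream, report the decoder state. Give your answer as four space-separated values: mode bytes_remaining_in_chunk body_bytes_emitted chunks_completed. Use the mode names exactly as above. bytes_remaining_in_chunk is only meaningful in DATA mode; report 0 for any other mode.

Byte 0 = '5': mode=SIZE remaining=0 emitted=0 chunks_done=0
Byte 1 = 0x0D: mode=SIZE_CR remaining=0 emitted=0 chunks_done=0
Byte 2 = 0x0A: mode=DATA remaining=5 emitted=0 chunks_done=0
Byte 3 = 'b': mode=DATA remaining=4 emitted=1 chunks_done=0
Byte 4 = 'z': mode=DATA remaining=3 emitted=2 chunks_done=0
Byte 5 = '0': mode=DATA remaining=2 emitted=3 chunks_done=0
Byte 6 = 'd': mode=DATA remaining=1 emitted=4 chunks_done=0
Byte 7 = '5': mode=DATA_DONE remaining=0 emitted=5 chunks_done=0
Byte 8 = 0x0D: mode=DATA_CR remaining=0 emitted=5 chunks_done=0
Byte 9 = 0x0A: mode=SIZE remaining=0 emitted=5 chunks_done=1
Byte 10 = '6': mode=SIZE remaining=0 emitted=5 chunks_done=1
Byte 11 = 0x0D: mode=SIZE_CR remaining=0 emitted=5 chunks_done=1
Byte 12 = 0x0A: mode=DATA remaining=6 emitted=5 chunks_done=1
Byte 13 = 'h': mode=DATA remaining=5 emitted=6 chunks_done=1

Answer: DATA 5 6 1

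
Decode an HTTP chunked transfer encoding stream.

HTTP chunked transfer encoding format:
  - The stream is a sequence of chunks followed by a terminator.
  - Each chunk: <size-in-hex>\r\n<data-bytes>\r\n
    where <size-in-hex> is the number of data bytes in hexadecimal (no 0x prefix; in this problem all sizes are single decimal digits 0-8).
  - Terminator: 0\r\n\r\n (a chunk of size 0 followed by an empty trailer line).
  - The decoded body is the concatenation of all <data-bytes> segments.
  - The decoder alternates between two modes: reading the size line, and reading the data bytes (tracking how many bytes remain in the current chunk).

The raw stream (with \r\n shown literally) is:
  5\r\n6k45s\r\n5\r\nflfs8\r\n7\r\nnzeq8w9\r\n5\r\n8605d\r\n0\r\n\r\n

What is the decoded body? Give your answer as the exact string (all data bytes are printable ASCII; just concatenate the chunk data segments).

Answer: 6k45sflfs8nzeq8w98605d

Derivation:
Chunk 1: stream[0..1]='5' size=0x5=5, data at stream[3..8]='6k45s' -> body[0..5], body so far='6k45s'
Chunk 2: stream[10..11]='5' size=0x5=5, data at stream[13..18]='flfs8' -> body[5..10], body so far='6k45sflfs8'
Chunk 3: stream[20..21]='7' size=0x7=7, data at stream[23..30]='nzeq8w9' -> body[10..17], body so far='6k45sflfs8nzeq8w9'
Chunk 4: stream[32..33]='5' size=0x5=5, data at stream[35..40]='8605d' -> body[17..22], body so far='6k45sflfs8nzeq8w98605d'
Chunk 5: stream[42..43]='0' size=0 (terminator). Final body='6k45sflfs8nzeq8w98605d' (22 bytes)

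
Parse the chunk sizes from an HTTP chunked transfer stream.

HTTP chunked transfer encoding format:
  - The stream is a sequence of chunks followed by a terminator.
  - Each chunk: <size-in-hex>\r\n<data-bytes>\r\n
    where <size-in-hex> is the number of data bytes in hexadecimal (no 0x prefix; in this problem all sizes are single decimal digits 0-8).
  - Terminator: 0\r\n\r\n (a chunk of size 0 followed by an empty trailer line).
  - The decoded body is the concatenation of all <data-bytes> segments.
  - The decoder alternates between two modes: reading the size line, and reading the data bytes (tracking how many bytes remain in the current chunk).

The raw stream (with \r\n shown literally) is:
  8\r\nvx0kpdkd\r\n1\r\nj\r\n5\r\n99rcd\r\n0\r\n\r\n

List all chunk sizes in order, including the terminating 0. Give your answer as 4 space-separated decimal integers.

Chunk 1: stream[0..1]='8' size=0x8=8, data at stream[3..11]='vx0kpdkd' -> body[0..8], body so far='vx0kpdkd'
Chunk 2: stream[13..14]='1' size=0x1=1, data at stream[16..17]='j' -> body[8..9], body so far='vx0kpdkdj'
Chunk 3: stream[19..20]='5' size=0x5=5, data at stream[22..27]='99rcd' -> body[9..14], body so far='vx0kpdkdj99rcd'
Chunk 4: stream[29..30]='0' size=0 (terminator). Final body='vx0kpdkdj99rcd' (14 bytes)

Answer: 8 1 5 0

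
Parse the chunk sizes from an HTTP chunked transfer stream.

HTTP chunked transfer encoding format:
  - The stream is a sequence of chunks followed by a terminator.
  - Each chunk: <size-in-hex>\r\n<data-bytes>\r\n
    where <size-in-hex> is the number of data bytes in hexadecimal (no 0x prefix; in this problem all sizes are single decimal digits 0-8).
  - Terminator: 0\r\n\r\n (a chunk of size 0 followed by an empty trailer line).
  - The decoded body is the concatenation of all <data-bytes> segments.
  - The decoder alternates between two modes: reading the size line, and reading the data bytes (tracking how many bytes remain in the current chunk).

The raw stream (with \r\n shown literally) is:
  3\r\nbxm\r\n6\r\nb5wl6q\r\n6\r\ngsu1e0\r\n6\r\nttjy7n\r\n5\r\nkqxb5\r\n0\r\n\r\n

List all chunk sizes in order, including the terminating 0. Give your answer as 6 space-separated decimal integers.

Answer: 3 6 6 6 5 0

Derivation:
Chunk 1: stream[0..1]='3' size=0x3=3, data at stream[3..6]='bxm' -> body[0..3], body so far='bxm'
Chunk 2: stream[8..9]='6' size=0x6=6, data at stream[11..17]='b5wl6q' -> body[3..9], body so far='bxmb5wl6q'
Chunk 3: stream[19..20]='6' size=0x6=6, data at stream[22..28]='gsu1e0' -> body[9..15], body so far='bxmb5wl6qgsu1e0'
Chunk 4: stream[30..31]='6' size=0x6=6, data at stream[33..39]='ttjy7n' -> body[15..21], body so far='bxmb5wl6qgsu1e0ttjy7n'
Chunk 5: stream[41..42]='5' size=0x5=5, data at stream[44..49]='kqxb5' -> body[21..26], body so far='bxmb5wl6qgsu1e0ttjy7nkqxb5'
Chunk 6: stream[51..52]='0' size=0 (terminator). Final body='bxmb5wl6qgsu1e0ttjy7nkqxb5' (26 bytes)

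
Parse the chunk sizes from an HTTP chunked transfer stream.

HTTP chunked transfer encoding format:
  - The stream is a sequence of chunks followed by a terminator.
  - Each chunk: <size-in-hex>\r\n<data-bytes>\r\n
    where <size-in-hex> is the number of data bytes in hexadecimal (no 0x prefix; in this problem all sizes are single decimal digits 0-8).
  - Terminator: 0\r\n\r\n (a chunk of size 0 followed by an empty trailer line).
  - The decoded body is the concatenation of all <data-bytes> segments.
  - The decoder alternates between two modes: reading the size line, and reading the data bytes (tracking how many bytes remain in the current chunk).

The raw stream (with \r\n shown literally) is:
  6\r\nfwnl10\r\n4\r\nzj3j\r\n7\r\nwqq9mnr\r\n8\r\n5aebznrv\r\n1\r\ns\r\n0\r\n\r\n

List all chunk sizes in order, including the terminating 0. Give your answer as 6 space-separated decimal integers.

Answer: 6 4 7 8 1 0

Derivation:
Chunk 1: stream[0..1]='6' size=0x6=6, data at stream[3..9]='fwnl10' -> body[0..6], body so far='fwnl10'
Chunk 2: stream[11..12]='4' size=0x4=4, data at stream[14..18]='zj3j' -> body[6..10], body so far='fwnl10zj3j'
Chunk 3: stream[20..21]='7' size=0x7=7, data at stream[23..30]='wqq9mnr' -> body[10..17], body so far='fwnl10zj3jwqq9mnr'
Chunk 4: stream[32..33]='8' size=0x8=8, data at stream[35..43]='5aebznrv' -> body[17..25], body so far='fwnl10zj3jwqq9mnr5aebznrv'
Chunk 5: stream[45..46]='1' size=0x1=1, data at stream[48..49]='s' -> body[25..26], body so far='fwnl10zj3jwqq9mnr5aebznrvs'
Chunk 6: stream[51..52]='0' size=0 (terminator). Final body='fwnl10zj3jwqq9mnr5aebznrvs' (26 bytes)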